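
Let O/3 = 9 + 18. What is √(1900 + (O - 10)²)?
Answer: √6941 ≈ 83.313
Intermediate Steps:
O = 81 (O = 3*(9 + 18) = 3*27 = 81)
√(1900 + (O - 10)²) = √(1900 + (81 - 10)²) = √(1900 + 71²) = √(1900 + 5041) = √6941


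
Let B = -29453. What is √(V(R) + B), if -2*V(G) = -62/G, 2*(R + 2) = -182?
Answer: 94*I*√30/3 ≈ 171.62*I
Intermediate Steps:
R = -93 (R = -2 + (½)*(-182) = -2 - 91 = -93)
V(G) = 31/G (V(G) = -(-31)/G = 31/G)
√(V(R) + B) = √(31/(-93) - 29453) = √(31*(-1/93) - 29453) = √(-⅓ - 29453) = √(-88360/3) = 94*I*√30/3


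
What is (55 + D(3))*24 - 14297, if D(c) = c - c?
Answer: -12977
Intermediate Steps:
D(c) = 0
(55 + D(3))*24 - 14297 = (55 + 0)*24 - 14297 = 55*24 - 14297 = 1320 - 14297 = -12977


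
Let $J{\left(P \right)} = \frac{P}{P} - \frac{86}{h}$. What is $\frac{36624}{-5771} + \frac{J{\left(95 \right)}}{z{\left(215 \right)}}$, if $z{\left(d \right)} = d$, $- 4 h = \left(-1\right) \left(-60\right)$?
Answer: $- \frac{117529529}{18611475} \approx -6.3149$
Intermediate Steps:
$h = -15$ ($h = - \frac{\left(-1\right) \left(-60\right)}{4} = \left(- \frac{1}{4}\right) 60 = -15$)
$J{\left(P \right)} = \frac{101}{15}$ ($J{\left(P \right)} = \frac{P}{P} - \frac{86}{-15} = 1 - - \frac{86}{15} = 1 + \frac{86}{15} = \frac{101}{15}$)
$\frac{36624}{-5771} + \frac{J{\left(95 \right)}}{z{\left(215 \right)}} = \frac{36624}{-5771} + \frac{101}{15 \cdot 215} = 36624 \left(- \frac{1}{5771}\right) + \frac{101}{15} \cdot \frac{1}{215} = - \frac{36624}{5771} + \frac{101}{3225} = - \frac{117529529}{18611475}$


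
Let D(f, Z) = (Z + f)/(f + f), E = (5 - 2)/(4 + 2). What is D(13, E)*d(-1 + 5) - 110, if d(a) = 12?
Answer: -1349/13 ≈ -103.77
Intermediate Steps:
E = ½ (E = 3/6 = 3*(⅙) = ½ ≈ 0.50000)
D(f, Z) = (Z + f)/(2*f) (D(f, Z) = (Z + f)/((2*f)) = (Z + f)*(1/(2*f)) = (Z + f)/(2*f))
D(13, E)*d(-1 + 5) - 110 = ((½)*(½ + 13)/13)*12 - 110 = ((½)*(1/13)*(27/2))*12 - 110 = (27/52)*12 - 110 = 81/13 - 110 = -1349/13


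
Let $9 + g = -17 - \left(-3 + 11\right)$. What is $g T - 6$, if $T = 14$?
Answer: $-482$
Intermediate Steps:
$g = -34$ ($g = -9 - 25 = -34$)
$g T - 6 = \left(-34\right) 14 - 6 = -476 - 6 = -482$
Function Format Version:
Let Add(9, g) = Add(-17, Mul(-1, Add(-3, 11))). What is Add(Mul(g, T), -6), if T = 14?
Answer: -482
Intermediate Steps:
g = -34 (g = Add(-9, Add(-17, Mul(-1, Add(-3, 11)))) = Add(-9, Add(-17, Mul(-1, 8))) = Add(-9, Add(-17, -8)) = Add(-9, -25) = -34)
Add(Mul(g, T), -6) = Add(Mul(-34, 14), -6) = Add(-476, -6) = -482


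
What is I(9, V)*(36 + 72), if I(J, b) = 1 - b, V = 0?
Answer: 108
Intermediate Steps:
I(9, V)*(36 + 72) = (1 - 1*0)*(36 + 72) = (1 + 0)*108 = 1*108 = 108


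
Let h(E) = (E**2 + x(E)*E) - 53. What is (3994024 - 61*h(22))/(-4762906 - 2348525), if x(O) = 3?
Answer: -3963707/7111431 ≈ -0.55737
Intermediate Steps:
h(E) = -53 + E**2 + 3*E (h(E) = (E**2 + 3*E) - 53 = -53 + E**2 + 3*E)
(3994024 - 61*h(22))/(-4762906 - 2348525) = (3994024 - 61*(-53 + 22**2 + 3*22))/(-4762906 - 2348525) = (3994024 - 61*(-53 + 484 + 66))/(-7111431) = (3994024 - 61*497)*(-1/7111431) = (3994024 - 30317)*(-1/7111431) = 3963707*(-1/7111431) = -3963707/7111431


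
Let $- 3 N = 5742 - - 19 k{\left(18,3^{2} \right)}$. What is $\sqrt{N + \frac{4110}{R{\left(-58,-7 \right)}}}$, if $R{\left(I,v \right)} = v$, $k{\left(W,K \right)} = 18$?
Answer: $\frac{9 i \sqrt{1582}}{7} \approx 51.138 i$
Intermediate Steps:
$N = -2028$ ($N = - \frac{5742 - \left(-19\right) 18}{3} = - \frac{5742 - -342}{3} = - \frac{5742 + 342}{3} = \left(- \frac{1}{3}\right) 6084 = -2028$)
$\sqrt{N + \frac{4110}{R{\left(-58,-7 \right)}}} = \sqrt{-2028 + \frac{4110}{-7}} = \sqrt{-2028 + 4110 \left(- \frac{1}{7}\right)} = \sqrt{-2028 - \frac{4110}{7}} = \sqrt{- \frac{18306}{7}} = \frac{9 i \sqrt{1582}}{7}$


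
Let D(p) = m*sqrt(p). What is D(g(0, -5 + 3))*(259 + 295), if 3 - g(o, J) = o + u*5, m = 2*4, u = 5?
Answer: 4432*I*sqrt(22) ≈ 20788.0*I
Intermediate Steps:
m = 8
g(o, J) = -22 - o (g(o, J) = 3 - (o + 5*5) = 3 - (o + 25) = 3 - (25 + o) = 3 + (-25 - o) = -22 - o)
D(p) = 8*sqrt(p)
D(g(0, -5 + 3))*(259 + 295) = (8*sqrt(-22 - 1*0))*(259 + 295) = (8*sqrt(-22 + 0))*554 = (8*sqrt(-22))*554 = (8*(I*sqrt(22)))*554 = (8*I*sqrt(22))*554 = 4432*I*sqrt(22)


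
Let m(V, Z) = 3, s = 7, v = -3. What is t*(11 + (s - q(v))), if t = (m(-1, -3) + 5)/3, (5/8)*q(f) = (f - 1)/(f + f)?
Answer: 2032/45 ≈ 45.156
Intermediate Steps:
q(f) = 4*(-1 + f)/(5*f) (q(f) = 8*((f - 1)/(f + f))/5 = 8*((-1 + f)/((2*f)))/5 = 8*((-1 + f)*(1/(2*f)))/5 = 8*((-1 + f)/(2*f))/5 = 4*(-1 + f)/(5*f))
t = 8/3 (t = (3 + 5)/3 = 8*(1/3) = 8/3 ≈ 2.6667)
t*(11 + (s - q(v))) = 8*(11 + (7 - 4*(-1 - 3)/(5*(-3))))/3 = 8*(11 + (7 - 4*(-1)*(-4)/(5*3)))/3 = 8*(11 + (7 - 1*16/15))/3 = 8*(11 + (7 - 16/15))/3 = 8*(11 + 89/15)/3 = (8/3)*(254/15) = 2032/45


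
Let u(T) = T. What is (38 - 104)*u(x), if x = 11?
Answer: -726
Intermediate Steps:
(38 - 104)*u(x) = (38 - 104)*11 = -66*11 = -726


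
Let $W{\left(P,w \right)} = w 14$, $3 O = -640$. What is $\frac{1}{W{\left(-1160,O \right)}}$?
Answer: $- \frac{3}{8960} \approx -0.00033482$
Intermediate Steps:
$O = - \frac{640}{3}$ ($O = \frac{1}{3} \left(-640\right) = - \frac{640}{3} \approx -213.33$)
$W{\left(P,w \right)} = 14 w$
$\frac{1}{W{\left(-1160,O \right)}} = \frac{1}{14 \left(- \frac{640}{3}\right)} = \frac{1}{- \frac{8960}{3}} = - \frac{3}{8960}$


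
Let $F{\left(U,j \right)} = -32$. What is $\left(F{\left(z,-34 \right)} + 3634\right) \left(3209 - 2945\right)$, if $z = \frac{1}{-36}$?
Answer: $950928$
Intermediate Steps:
$z = - \frac{1}{36} \approx -0.027778$
$\left(F{\left(z,-34 \right)} + 3634\right) \left(3209 - 2945\right) = \left(-32 + 3634\right) \left(3209 - 2945\right) = 3602 \cdot 264 = 950928$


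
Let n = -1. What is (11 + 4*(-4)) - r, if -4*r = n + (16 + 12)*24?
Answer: 651/4 ≈ 162.75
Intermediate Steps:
r = -671/4 (r = -(-1 + (16 + 12)*24)/4 = -(-1 + 28*24)/4 = -(-1 + 672)/4 = -¼*671 = -671/4 ≈ -167.75)
(11 + 4*(-4)) - r = (11 + 4*(-4)) - 1*(-671/4) = (11 - 16) + 671/4 = -5 + 671/4 = 651/4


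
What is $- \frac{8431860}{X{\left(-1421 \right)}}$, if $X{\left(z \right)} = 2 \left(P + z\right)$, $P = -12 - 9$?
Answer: $\frac{2107965}{721} \approx 2923.7$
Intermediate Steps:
$P = -21$ ($P = -12 - 9 = -21$)
$X{\left(z \right)} = -42 + 2 z$ ($X{\left(z \right)} = 2 \left(-21 + z\right) = -42 + 2 z$)
$- \frac{8431860}{X{\left(-1421 \right)}} = - \frac{8431860}{-42 + 2 \left(-1421\right)} = - \frac{8431860}{-42 - 2842} = - \frac{8431860}{-2884} = \left(-8431860\right) \left(- \frac{1}{2884}\right) = \frac{2107965}{721}$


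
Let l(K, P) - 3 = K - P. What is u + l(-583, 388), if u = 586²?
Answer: 342428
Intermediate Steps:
l(K, P) = 3 + K - P (l(K, P) = 3 + (K - P) = 3 + K - P)
u = 343396
u + l(-583, 388) = 343396 + (3 - 583 - 1*388) = 343396 + (3 - 583 - 388) = 343396 - 968 = 342428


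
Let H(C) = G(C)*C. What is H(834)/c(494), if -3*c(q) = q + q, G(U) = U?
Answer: -521667/247 ≈ -2112.0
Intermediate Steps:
H(C) = C² (H(C) = C*C = C²)
c(q) = -2*q/3 (c(q) = -(q + q)/3 = -2*q/3)
H(834)/c(494) = 834²/((-⅔*494)) = 695556/(-988/3) = 695556*(-3/988) = -521667/247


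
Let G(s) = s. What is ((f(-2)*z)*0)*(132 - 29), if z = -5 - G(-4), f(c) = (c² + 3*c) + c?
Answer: 0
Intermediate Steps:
f(c) = c² + 4*c
z = -1 (z = -5 - 1*(-4) = -5 + 4 = -1)
((f(-2)*z)*0)*(132 - 29) = ((-2*(4 - 2)*(-1))*0)*(132 - 29) = ((-2*2*(-1))*0)*103 = (-4*(-1)*0)*103 = (4*0)*103 = 0*103 = 0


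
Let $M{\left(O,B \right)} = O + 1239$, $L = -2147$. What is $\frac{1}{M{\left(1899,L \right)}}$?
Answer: $\frac{1}{3138} \approx 0.00031867$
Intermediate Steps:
$M{\left(O,B \right)} = 1239 + O$
$\frac{1}{M{\left(1899,L \right)}} = \frac{1}{1239 + 1899} = \frac{1}{3138}$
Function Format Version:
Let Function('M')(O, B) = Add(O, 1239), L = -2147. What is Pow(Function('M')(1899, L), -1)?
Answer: Rational(1, 3138) ≈ 0.00031867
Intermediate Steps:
Function('M')(O, B) = Add(1239, O)
Pow(Function('M')(1899, L), -1) = Pow(Add(1239, 1899), -1) = Pow(3138, -1) = Rational(1, 3138)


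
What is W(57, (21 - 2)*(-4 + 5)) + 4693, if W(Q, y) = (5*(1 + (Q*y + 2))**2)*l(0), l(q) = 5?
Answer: 29489593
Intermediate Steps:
W(Q, y) = 25*(3 + Q*y)**2 (W(Q, y) = (5*(1 + (Q*y + 2))**2)*5 = (5*(1 + (2 + Q*y))**2)*5 = (5*(3 + Q*y)**2)*5 = 25*(3 + Q*y)**2)
W(57, (21 - 2)*(-4 + 5)) + 4693 = 25*(3 + 57*((21 - 2)*(-4 + 5)))**2 + 4693 = 25*(3 + 57*(19*1))**2 + 4693 = 25*(3 + 57*19)**2 + 4693 = 25*(3 + 1083)**2 + 4693 = 25*1086**2 + 4693 = 25*1179396 + 4693 = 29484900 + 4693 = 29489593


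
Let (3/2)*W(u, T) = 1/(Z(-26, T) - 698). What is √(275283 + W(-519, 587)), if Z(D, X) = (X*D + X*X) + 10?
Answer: √267551408394365781/985857 ≈ 524.67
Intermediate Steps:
Z(D, X) = 10 + X² + D*X (Z(D, X) = (D*X + X²) + 10 = (X² + D*X) + 10 = 10 + X² + D*X)
W(u, T) = 2/(3*(-688 + T² - 26*T)) (W(u, T) = 2/(3*((10 + T² - 26*T) - 698)) = 2/(3*(-688 + T² - 26*T)))
√(275283 + W(-519, 587)) = √(275283 + 2/(3*(-688 + 587² - 26*587))) = √(275283 + 2/(3*(-688 + 344569 - 15262))) = √(275283 + (⅔)/328619) = √(275283 + (⅔)*(1/328619)) = √(275283 + 2/985857) = √(271389672533/985857) = √267551408394365781/985857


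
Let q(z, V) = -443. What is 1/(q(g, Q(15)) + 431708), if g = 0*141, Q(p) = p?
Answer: 1/431265 ≈ 2.3188e-6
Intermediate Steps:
g = 0
1/(q(g, Q(15)) + 431708) = 1/(-443 + 431708) = 1/431265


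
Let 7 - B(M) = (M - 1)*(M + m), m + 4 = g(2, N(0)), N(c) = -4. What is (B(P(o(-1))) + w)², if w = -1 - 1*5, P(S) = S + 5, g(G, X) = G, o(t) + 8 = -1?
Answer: 841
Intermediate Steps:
o(t) = -9 (o(t) = -8 - 1 = -9)
P(S) = 5 + S
m = -2 (m = -4 + 2 = -2)
B(M) = 7 - (-1 + M)*(-2 + M) (B(M) = 7 - (M - 1)*(M - 2) = 7 - (-1 + M)*(-2 + M))
w = -6 (w = -1 - 5 = -6)
(B(P(o(-1))) + w)² = ((5 - (5 - 9)² + 3*(5 - 9)) - 6)² = ((5 - 1*(-4)² + 3*(-4)) - 6)² = ((5 - 1*16 - 12) - 6)² = ((5 - 16 - 12) - 6)² = (-23 - 6)² = (-29)² = 841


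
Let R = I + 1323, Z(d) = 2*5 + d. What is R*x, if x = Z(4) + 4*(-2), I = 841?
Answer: 12984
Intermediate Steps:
Z(d) = 10 + d
x = 6 (x = (10 + 4) + 4*(-2) = 14 - 8 = 6)
R = 2164 (R = 841 + 1323 = 2164)
R*x = 2164*6 = 12984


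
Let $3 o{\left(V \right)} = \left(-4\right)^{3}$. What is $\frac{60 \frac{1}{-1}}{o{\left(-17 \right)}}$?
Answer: $\frac{45}{16} \approx 2.8125$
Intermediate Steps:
$o{\left(V \right)} = - \frac{64}{3}$ ($o{\left(V \right)} = \frac{\left(-4\right)^{3}}{3} = \frac{1}{3} \left(-64\right) = - \frac{64}{3}$)
$\frac{60 \frac{1}{-1}}{o{\left(-17 \right)}} = \frac{60 \frac{1}{-1}}{- \frac{64}{3}} = 60 \left(-1\right) \left(- \frac{3}{64}\right) = \left(-60\right) \left(- \frac{3}{64}\right) = \frac{45}{16}$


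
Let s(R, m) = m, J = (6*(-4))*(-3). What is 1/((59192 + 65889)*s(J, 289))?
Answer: 1/36148409 ≈ 2.7664e-8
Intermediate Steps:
J = 72 (J = -24*(-3) = 72)
1/((59192 + 65889)*s(J, 289)) = 1/((59192 + 65889)*289) = (1/289)/125081 = (1/125081)*(1/289) = 1/36148409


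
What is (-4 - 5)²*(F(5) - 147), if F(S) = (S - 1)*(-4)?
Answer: -13203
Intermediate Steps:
F(S) = 4 - 4*S (F(S) = (-1 + S)*(-4) = 4 - 4*S)
(-4 - 5)²*(F(5) - 147) = (-4 - 5)²*((4 - 4*5) - 147) = (-9)²*((4 - 20) - 147) = 81*(-16 - 147) = 81*(-163) = -13203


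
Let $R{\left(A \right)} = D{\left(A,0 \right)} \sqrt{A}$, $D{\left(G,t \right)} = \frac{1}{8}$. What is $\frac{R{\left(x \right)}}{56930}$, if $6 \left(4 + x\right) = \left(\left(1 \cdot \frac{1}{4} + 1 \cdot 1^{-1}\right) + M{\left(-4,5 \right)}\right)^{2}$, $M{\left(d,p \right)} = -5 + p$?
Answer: $\frac{i \sqrt{2154}}{10930560} \approx 4.246 \cdot 10^{-6} i$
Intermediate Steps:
$D{\left(G,t \right)} = \frac{1}{8}$
$x = - \frac{359}{96}$ ($x = -4 + \frac{\left(\left(1 \cdot \frac{1}{4} + 1 \cdot 1^{-1}\right) + \left(-5 + 5\right)\right)^{2}}{6} = -4 + \frac{\left(\left(1 \cdot \frac{1}{4} + 1 \cdot 1\right) + 0\right)^{2}}{6} = -4 + \frac{\left(\left(\frac{1}{4} + 1\right) + 0\right)^{2}}{6} = -4 + \frac{\left(\frac{5}{4} + 0\right)^{2}}{6} = -4 + \frac{\left(\frac{5}{4}\right)^{2}}{6} = -4 + \frac{1}{6} \cdot \frac{25}{16} = -4 + \frac{25}{96} = - \frac{359}{96} \approx -3.7396$)
$R{\left(A \right)} = \frac{\sqrt{A}}{8}$
$\frac{R{\left(x \right)}}{56930} = \frac{\frac{1}{8} \sqrt{- \frac{359}{96}}}{56930} = \frac{\frac{1}{24} i \sqrt{2154}}{8} \cdot \frac{1}{56930} = \frac{i \sqrt{2154}}{192} \cdot \frac{1}{56930} = \frac{i \sqrt{2154}}{10930560}$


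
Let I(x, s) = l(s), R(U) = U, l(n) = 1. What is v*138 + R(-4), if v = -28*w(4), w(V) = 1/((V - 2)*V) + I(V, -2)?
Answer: -4351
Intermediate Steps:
I(x, s) = 1
w(V) = 1 + 1/(V*(-2 + V)) (w(V) = 1/((V - 2)*V) + 1 = 1/((-2 + V)*V) + 1 = 1/(V*(-2 + V)) + 1 = 1 + 1/(V*(-2 + V)))
v = -63/2 (v = -28*(1 + 4**2 - 2*4)/(4*(-2 + 4)) = -7*(1 + 16 - 8)/2 = -7*9/2 = -28*9/8 = -63/2 ≈ -31.500)
v*138 + R(-4) = -63/2*138 - 4 = -4347 - 4 = -4351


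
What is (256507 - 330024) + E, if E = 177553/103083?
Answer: -7578175358/103083 ≈ -73515.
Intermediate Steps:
E = 177553/103083 (E = 177553*(1/103083) = 177553/103083 ≈ 1.7224)
(256507 - 330024) + E = (256507 - 330024) + 177553/103083 = -73517 + 177553/103083 = -7578175358/103083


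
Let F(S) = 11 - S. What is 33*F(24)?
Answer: -429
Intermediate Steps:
33*F(24) = 33*(11 - 1*24) = 33*(11 - 24) = 33*(-13) = -429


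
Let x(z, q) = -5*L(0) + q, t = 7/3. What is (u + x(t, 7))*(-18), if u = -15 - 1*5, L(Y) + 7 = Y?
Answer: -396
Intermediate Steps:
t = 7/3 (t = 7*(⅓) = 7/3 ≈ 2.3333)
L(Y) = -7 + Y
x(z, q) = 35 + q (x(z, q) = -5*(-7 + 0) + q = -5*(-7) + q = 35 + q)
u = -20 (u = -15 - 5 = -20)
(u + x(t, 7))*(-18) = (-20 + (35 + 7))*(-18) = (-20 + 42)*(-18) = 22*(-18) = -396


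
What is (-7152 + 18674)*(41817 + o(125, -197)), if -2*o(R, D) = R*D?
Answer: 623680099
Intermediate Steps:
o(R, D) = -D*R/2 (o(R, D) = -R*D/2 = -D*R/2)
(-7152 + 18674)*(41817 + o(125, -197)) = (-7152 + 18674)*(41817 - ½*(-197)*125) = 11522*(41817 + 24625/2) = 11522*(108259/2) = 623680099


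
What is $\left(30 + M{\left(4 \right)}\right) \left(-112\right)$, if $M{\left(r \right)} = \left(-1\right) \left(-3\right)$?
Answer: $-3696$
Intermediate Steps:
$M{\left(r \right)} = 3$
$\left(30 + M{\left(4 \right)}\right) \left(-112\right) = \left(30 + 3\right) \left(-112\right) = 33 \left(-112\right) = -3696$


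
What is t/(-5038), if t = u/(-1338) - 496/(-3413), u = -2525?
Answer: -9281473/23006500572 ≈ -0.00040343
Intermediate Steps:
t = 9281473/4566594 (t = -2525/(-1338) - 496/(-3413) = -2525*(-1/1338) - 496*(-1/3413) = 2525/1338 + 496/3413 = 9281473/4566594 ≈ 2.0325)
t/(-5038) = (9281473/4566594)/(-5038) = (9281473/4566594)*(-1/5038) = -9281473/23006500572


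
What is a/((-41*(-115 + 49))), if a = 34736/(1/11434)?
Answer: 198585712/1353 ≈ 1.4677e+5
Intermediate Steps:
a = 397171424 (a = 34736/(1/11434) = 34736*11434 = 397171424)
a/((-41*(-115 + 49))) = 397171424/((-41*(-115 + 49))) = 397171424/((-41*(-66))) = 397171424/2706 = 397171424*(1/2706) = 198585712/1353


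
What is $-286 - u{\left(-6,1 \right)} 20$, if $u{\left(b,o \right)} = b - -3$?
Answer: $-226$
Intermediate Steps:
$u{\left(b,o \right)} = 3 + b$ ($u{\left(b,o \right)} = b + 3 = 3 + b$)
$-286 - u{\left(-6,1 \right)} 20 = -286 - \left(3 - 6\right) 20 = -286 - \left(-3\right) 20 = -286 - -60 = -286 + 60 = -226$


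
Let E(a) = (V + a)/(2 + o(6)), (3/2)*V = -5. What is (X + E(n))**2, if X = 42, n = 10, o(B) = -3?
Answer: 11236/9 ≈ 1248.4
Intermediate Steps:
V = -10/3 (V = (2/3)*(-5) = -10/3 ≈ -3.3333)
E(a) = 10/3 - a (E(a) = (-10/3 + a)/(2 - 3) = (-10/3 + a)/(-1) = (-10/3 + a)*(-1) = 10/3 - a)
(X + E(n))**2 = (42 + (10/3 - 1*10))**2 = (42 + (10/3 - 10))**2 = (42 - 20/3)**2 = (106/3)**2 = 11236/9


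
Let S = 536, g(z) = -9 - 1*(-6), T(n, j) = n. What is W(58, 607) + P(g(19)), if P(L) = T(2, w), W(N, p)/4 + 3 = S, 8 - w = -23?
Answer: 2134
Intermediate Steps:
w = 31 (w = 8 - 1*(-23) = 8 + 23 = 31)
g(z) = -3 (g(z) = -9 + 6 = -3)
W(N, p) = 2132 (W(N, p) = -12 + 4*536 = -12 + 2144 = 2132)
P(L) = 2
W(58, 607) + P(g(19)) = 2132 + 2 = 2134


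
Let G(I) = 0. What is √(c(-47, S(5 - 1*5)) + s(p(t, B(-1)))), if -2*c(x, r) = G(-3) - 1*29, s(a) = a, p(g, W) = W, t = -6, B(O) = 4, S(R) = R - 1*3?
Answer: √74/2 ≈ 4.3012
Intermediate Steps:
S(R) = -3 + R (S(R) = R - 3 = -3 + R)
c(x, r) = 29/2 (c(x, r) = -(0 - 1*29)/2 = -(0 - 29)/2 = -½*(-29) = 29/2)
√(c(-47, S(5 - 1*5)) + s(p(t, B(-1)))) = √(29/2 + 4) = √(37/2) = √74/2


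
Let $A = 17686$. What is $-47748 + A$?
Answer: $-30062$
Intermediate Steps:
$-47748 + A = -47748 + 17686 = -30062$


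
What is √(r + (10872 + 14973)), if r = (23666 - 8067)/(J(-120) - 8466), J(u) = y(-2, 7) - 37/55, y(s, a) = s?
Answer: 2*√155739638132715/155259 ≈ 160.76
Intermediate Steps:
J(u) = -147/55 (J(u) = -2 - 37/55 = -147/55)
r = -857945/465777 (r = (23666 - 8067)/(-147/55 - 8466) = 15599/(-465777/55) = 15599*(-55/465777) = -857945/465777 ≈ -1.8420)
√(r + (10872 + 14973)) = √(-857945/465777 + (10872 + 14973)) = √(-857945/465777 + 25845) = √(12037148620/465777) = 2*√155739638132715/155259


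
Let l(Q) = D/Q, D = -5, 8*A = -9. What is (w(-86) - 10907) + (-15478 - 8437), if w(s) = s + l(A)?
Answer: -314132/9 ≈ -34904.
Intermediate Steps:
A = -9/8 (A = (1/8)*(-9) = -9/8 ≈ -1.1250)
l(Q) = -5/Q
w(s) = 40/9 + s (w(s) = s - 5/(-9/8) = s - 5*(-8/9) = s + 40/9 = 40/9 + s)
(w(-86) - 10907) + (-15478 - 8437) = ((40/9 - 86) - 10907) + (-15478 - 8437) = (-734/9 - 10907) - 23915 = -98897/9 - 23915 = -314132/9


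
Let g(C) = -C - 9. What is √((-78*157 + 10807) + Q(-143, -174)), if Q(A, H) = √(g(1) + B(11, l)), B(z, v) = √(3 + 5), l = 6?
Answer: √(-1439 + √2*√(-5 + √2)) ≈ 0.0353 + 37.934*I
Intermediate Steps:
g(C) = -9 - C
B(z, v) = 2*√2 (B(z, v) = √8 = 2*√2)
Q(A, H) = √(-10 + 2*√2) (Q(A, H) = √((-9 - 1*1) + 2*√2) = √((-9 - 1) + 2*√2) = √(-10 + 2*√2))
√((-78*157 + 10807) + Q(-143, -174)) = √((-78*157 + 10807) + √(-10 + 2*√2)) = √((-12246 + 10807) + √(-10 + 2*√2)) = √(-1439 + √(-10 + 2*√2))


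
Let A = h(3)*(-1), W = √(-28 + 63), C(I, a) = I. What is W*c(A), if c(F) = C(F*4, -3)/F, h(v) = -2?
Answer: 4*√35 ≈ 23.664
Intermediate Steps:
W = √35 ≈ 5.9161
A = 2 (A = -2*(-1) = 2)
c(F) = 4 (c(F) = (F*4)/F = (4*F)/F = 4)
W*c(A) = √35*4 = 4*√35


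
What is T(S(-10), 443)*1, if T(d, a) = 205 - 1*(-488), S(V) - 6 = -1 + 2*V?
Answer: 693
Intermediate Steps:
S(V) = 5 + 2*V (S(V) = 6 + (-1 + 2*V) = 5 + 2*V)
T(d, a) = 693 (T(d, a) = 205 + 488 = 693)
T(S(-10), 443)*1 = 693*1 = 693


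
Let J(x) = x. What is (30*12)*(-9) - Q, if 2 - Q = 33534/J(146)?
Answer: -219899/73 ≈ -3012.3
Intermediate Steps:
Q = -16621/73 (Q = 2 - 33534/146 = 2 - 1*16767/73 = 2 - 16767/73 = -16621/73 ≈ -227.68)
(30*12)*(-9) - Q = (30*12)*(-9) - 1*(-16621/73) = 360*(-9) + 16621/73 = -3240 + 16621/73 = -219899/73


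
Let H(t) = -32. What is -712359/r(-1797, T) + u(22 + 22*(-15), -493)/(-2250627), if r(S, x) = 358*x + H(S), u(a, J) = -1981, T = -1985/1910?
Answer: 34024638123382/19299126525 ≈ 1763.0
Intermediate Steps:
T = -397/382 (T = -1985*1/1910 = -397/382 ≈ -1.0393)
r(S, x) = -32 + 358*x (r(S, x) = 358*x - 32 = -32 + 358*x)
-712359/r(-1797, T) + u(22 + 22*(-15), -493)/(-2250627) = -712359/(-32 + 358*(-397/382)) - 1981/(-2250627) = -712359/(-32 - 71063/191) - 1981*(-1/2250627) = -712359/(-77175/191) + 1981/2250627 = -712359*(-191/77175) + 1981/2250627 = 15117841/8575 + 1981/2250627 = 34024638123382/19299126525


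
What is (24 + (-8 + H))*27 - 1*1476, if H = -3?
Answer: -1125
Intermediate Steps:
(24 + (-8 + H))*27 - 1*1476 = (24 + (-8 - 3))*27 - 1*1476 = (24 - 11)*27 - 1476 = 13*27 - 1476 = 351 - 1476 = -1125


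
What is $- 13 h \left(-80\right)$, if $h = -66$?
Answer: $-68640$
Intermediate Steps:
$- 13 h \left(-80\right) = \left(-13\right) \left(-66\right) \left(-80\right) = 858 \left(-80\right) = -68640$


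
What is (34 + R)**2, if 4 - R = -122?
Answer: 25600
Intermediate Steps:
R = 126 (R = 4 - 1*(-122) = 4 + 122 = 126)
(34 + R)**2 = (34 + 126)**2 = 160**2 = 25600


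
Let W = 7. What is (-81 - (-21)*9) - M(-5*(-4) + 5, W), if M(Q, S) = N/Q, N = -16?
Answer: 2716/25 ≈ 108.64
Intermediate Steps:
M(Q, S) = -16/Q
(-81 - (-21)*9) - M(-5*(-4) + 5, W) = (-81 - (-21)*9) - (-16/(-5*(-4) + 5)) = (-81 - 7*(-27)) - (-16/(20 + 5)) = (-81 + 189) - (-16/25) = 108 - (-16*1/25) = 108 - (-16)/25 = 108 - 1*(-16/25) = 108 + 16/25 = 2716/25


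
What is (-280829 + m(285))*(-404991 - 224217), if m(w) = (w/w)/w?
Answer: 16786485866304/95 ≈ 1.7670e+11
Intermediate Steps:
m(w) = 1/w
(-280829 + m(285))*(-404991 - 224217) = (-280829 + 1/285)*(-404991 - 224217) = (-280829 + 1/285)*(-629208) = -80036264/285*(-629208) = 16786485866304/95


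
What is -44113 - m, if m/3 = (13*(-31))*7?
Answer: -35650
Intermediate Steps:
m = -8463 (m = 3*((13*(-31))*7) = 3*(-403*7) = 3*(-2821) = -8463)
-44113 - m = -44113 - 1*(-8463) = -44113 + 8463 = -35650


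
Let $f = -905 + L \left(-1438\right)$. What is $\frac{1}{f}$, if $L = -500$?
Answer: $\frac{1}{718095} \approx 1.3926 \cdot 10^{-6}$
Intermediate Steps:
$f = 718095$ ($f = -905 - -719000 = -905 + 719000 = 718095$)
$\frac{1}{f} = \frac{1}{718095}$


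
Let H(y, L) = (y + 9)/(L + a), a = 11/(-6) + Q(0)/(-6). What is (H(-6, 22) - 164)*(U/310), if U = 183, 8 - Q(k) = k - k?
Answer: -1694031/17515 ≈ -96.719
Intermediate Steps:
Q(k) = 8 (Q(k) = 8 - (k - k) = 8 - 1*0 = 8 + 0 = 8)
a = -19/6 (a = 11/(-6) + 8/(-6) = 11*(-⅙) + 8*(-⅙) = -11/6 - 4/3 = -19/6 ≈ -3.1667)
H(y, L) = (9 + y)/(-19/6 + L) (H(y, L) = (y + 9)/(L - 19/6) = (9 + y)/(-19/6 + L))
(H(-6, 22) - 164)*(U/310) = (6*(9 - 6)/(-19 + 6*22) - 164)*(183/310) = (6*3/(-19 + 132) - 164)*(183*(1/310)) = (6*3/113 - 164)*(183/310) = (6*(1/113)*3 - 164)*(183/310) = (18/113 - 164)*(183/310) = -18514/113*183/310 = -1694031/17515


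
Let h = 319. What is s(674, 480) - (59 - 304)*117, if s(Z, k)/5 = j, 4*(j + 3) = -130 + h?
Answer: 115545/4 ≈ 28886.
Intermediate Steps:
j = 177/4 (j = -3 + (-130 + 319)/4 = -3 + (¼)*189 = -3 + 189/4 = 177/4 ≈ 44.250)
s(Z, k) = 885/4 (s(Z, k) = 5*(177/4) = 885/4)
s(674, 480) - (59 - 304)*117 = 885/4 - (59 - 304)*117 = 885/4 - (-245)*117 = 885/4 - 1*(-28665) = 885/4 + 28665 = 115545/4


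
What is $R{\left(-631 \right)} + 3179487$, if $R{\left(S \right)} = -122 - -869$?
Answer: $3180234$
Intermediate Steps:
$R{\left(S \right)} = 747$ ($R{\left(S \right)} = -122 + 869 = 747$)
$R{\left(-631 \right)} + 3179487 = 747 + 3179487 = 3180234$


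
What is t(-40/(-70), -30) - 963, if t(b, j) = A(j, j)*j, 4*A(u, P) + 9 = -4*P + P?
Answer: -3141/2 ≈ -1570.5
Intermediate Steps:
A(u, P) = -9/4 - 3*P/4 (A(u, P) = -9/4 + (-4*P + P)/4 = -9/4 + (-3*P)/4 = -9/4 - 3*P/4)
t(b, j) = j*(-9/4 - 3*j/4) (t(b, j) = (-9/4 - 3*j/4)*j = j*(-9/4 - 3*j/4))
t(-40/(-70), -30) - 963 = -¾*(-30)*(3 - 30) - 963 = -¾*(-30)*(-27) - 963 = -1215/2 - 963 = -3141/2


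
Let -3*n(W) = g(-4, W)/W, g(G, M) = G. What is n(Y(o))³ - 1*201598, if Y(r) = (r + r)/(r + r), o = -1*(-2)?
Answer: -5443082/27 ≈ -2.0160e+5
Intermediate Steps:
o = 2
Y(r) = 1 (Y(r) = (2*r)/((2*r)) = (2*r)*(1/(2*r)) = 1)
n(W) = 4/(3*W) (n(W) = -(-4)/(3*W) = 4/(3*W))
n(Y(o))³ - 1*201598 = ((4/3)/1)³ - 1*201598 = ((4/3)*1)³ - 201598 = (4/3)³ - 201598 = 64/27 - 201598 = -5443082/27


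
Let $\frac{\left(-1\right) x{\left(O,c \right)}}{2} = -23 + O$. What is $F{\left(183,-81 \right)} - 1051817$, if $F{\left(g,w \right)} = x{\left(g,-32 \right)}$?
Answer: $-1052137$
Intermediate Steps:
$x{\left(O,c \right)} = 46 - 2 O$ ($x{\left(O,c \right)} = - 2 \left(-23 + O\right) = 46 - 2 O$)
$F{\left(g,w \right)} = 46 - 2 g$
$F{\left(183,-81 \right)} - 1051817 = \left(46 - 366\right) - 1051817 = -320 - 1051817 = -1052137$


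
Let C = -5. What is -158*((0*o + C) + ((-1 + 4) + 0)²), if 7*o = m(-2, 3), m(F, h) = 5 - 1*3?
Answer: -632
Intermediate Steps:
m(F, h) = 2 (m(F, h) = 5 - 3 = 2)
o = 2/7 (o = (⅐)*2 = 2/7 ≈ 0.28571)
-158*((0*o + C) + ((-1 + 4) + 0)²) = -158*((0*(2/7) - 5) + ((-1 + 4) + 0)²) = -158*((0 - 5) + (3 + 0)²) = -158*(-5 + 3²) = -158*(-5 + 9) = -158*4 = -632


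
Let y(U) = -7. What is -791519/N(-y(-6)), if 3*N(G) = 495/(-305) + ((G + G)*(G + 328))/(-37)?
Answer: 5359375149/289753 ≈ 18496.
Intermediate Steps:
N(G) = -33/61 - 2*G*(328 + G)/111 (N(G) = (495/(-305) + ((G + G)*(G + 328))/(-37))/3 = (495*(-1/305) + ((2*G)*(328 + G))*(-1/37))/3 = (-99/61 + (2*G*(328 + G))*(-1/37))/3 = (-99/61 - 2*G*(328 + G)/37)/3 = -33/61 - 2*G*(328 + G)/111)
-791519/N(-y(-6)) = -791519/(-33/61 - (-656)*(-7)/111 - 2*(-1*(-7))²/111) = -791519/(-33/61 - 656/111*7 - 2/111*7²) = -791519/(-33/61 - 4592/111 - 2/111*49) = -791519/(-33/61 - 4592/111 - 98/111) = -791519/(-289753/6771) = -791519*(-6771/289753) = 5359375149/289753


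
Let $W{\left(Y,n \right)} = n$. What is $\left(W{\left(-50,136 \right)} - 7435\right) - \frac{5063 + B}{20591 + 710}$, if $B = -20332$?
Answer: $- \frac{155460730}{21301} \approx -7298.3$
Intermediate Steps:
$\left(W{\left(-50,136 \right)} - 7435\right) - \frac{5063 + B}{20591 + 710} = \left(136 - 7435\right) - \frac{5063 - 20332}{20591 + 710} = \left(136 - 7435\right) - - \frac{15269}{21301} = -7299 - \left(-15269\right) \frac{1}{21301} = -7299 - - \frac{15269}{21301} = -7299 + \frac{15269}{21301} = - \frac{155460730}{21301}$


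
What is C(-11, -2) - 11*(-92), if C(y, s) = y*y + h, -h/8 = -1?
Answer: 1141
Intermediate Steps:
h = 8 (h = -8*(-1) = 8)
C(y, s) = 8 + y² (C(y, s) = y*y + 8 = y² + 8 = 8 + y²)
C(-11, -2) - 11*(-92) = (8 + (-11)²) - 11*(-92) = (8 + 121) + 1012 = 129 + 1012 = 1141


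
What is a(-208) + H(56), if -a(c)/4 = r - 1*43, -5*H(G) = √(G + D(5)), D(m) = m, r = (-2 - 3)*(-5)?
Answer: 72 - √61/5 ≈ 70.438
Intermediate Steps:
r = 25 (r = -5*(-5) = 25)
H(G) = -√(5 + G)/5 (H(G) = -√(G + 5)/5 = -√(5 + G)/5)
a(c) = 72 (a(c) = -4*(25 - 1*43) = -4*(25 - 43) = -4*(-18) = 72)
a(-208) + H(56) = 72 - √(5 + 56)/5 = 72 - √61/5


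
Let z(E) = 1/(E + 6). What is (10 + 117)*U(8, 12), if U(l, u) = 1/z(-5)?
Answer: 127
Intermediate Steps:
z(E) = 1/(6 + E)
U(l, u) = 1 (U(l, u) = 1/(1/(6 - 5)) = 1/(1/1) = 1/1 = 1)
(10 + 117)*U(8, 12) = (10 + 117)*1 = 127*1 = 127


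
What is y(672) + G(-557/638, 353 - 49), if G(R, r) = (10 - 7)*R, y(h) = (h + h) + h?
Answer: 1284537/638 ≈ 2013.4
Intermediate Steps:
y(h) = 3*h (y(h) = 2*h + h = 3*h)
G(R, r) = 3*R
y(672) + G(-557/638, 353 - 49) = 3*672 + 3*(-557/638) = 2016 + 3*(-557*1/638) = 2016 + 3*(-557/638) = 2016 - 1671/638 = 1284537/638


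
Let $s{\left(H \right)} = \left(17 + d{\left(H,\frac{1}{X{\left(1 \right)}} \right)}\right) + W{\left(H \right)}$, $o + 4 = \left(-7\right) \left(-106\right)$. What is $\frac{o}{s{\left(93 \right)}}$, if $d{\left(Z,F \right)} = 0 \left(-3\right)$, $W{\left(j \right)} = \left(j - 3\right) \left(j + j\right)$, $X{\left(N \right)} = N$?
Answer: $\frac{738}{16757} \approx 0.044041$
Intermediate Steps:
$o = 738$ ($o = -4 - -742 = -4 + 742 = 738$)
$W{\left(j \right)} = 2 j \left(-3 + j\right)$ ($W{\left(j \right)} = \left(-3 + j\right) 2 j = 2 j \left(-3 + j\right)$)
$d{\left(Z,F \right)} = 0$
$s{\left(H \right)} = 17 + 2 H \left(-3 + H\right)$ ($s{\left(H \right)} = \left(17 + 0\right) + 2 H \left(-3 + H\right) = 17 + 2 H \left(-3 + H\right)$)
$\frac{o}{s{\left(93 \right)}} = \frac{738}{17 + 2 \cdot 93 \left(-3 + 93\right)} = \frac{738}{17 + 2 \cdot 93 \cdot 90} = \frac{738}{17 + 16740} = \frac{738}{16757}$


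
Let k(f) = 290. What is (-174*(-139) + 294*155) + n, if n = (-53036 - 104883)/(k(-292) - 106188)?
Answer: 7387178807/105898 ≈ 69758.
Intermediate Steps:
n = 157919/105898 (n = (-53036 - 104883)/(290 - 106188) = -157919/(-105898) = -157919*(-1/105898) = 157919/105898 ≈ 1.4912)
(-174*(-139) + 294*155) + n = (-174*(-139) + 294*155) + 157919/105898 = (24186 + 45570) + 157919/105898 = 69756 + 157919/105898 = 7387178807/105898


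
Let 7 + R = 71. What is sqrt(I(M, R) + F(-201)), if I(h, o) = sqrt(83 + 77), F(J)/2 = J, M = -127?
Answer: sqrt(-402 + 4*sqrt(10)) ≈ 19.732*I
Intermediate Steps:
R = 64 (R = -7 + 71 = 64)
F(J) = 2*J
I(h, o) = 4*sqrt(10) (I(h, o) = sqrt(160) = 4*sqrt(10))
sqrt(I(M, R) + F(-201)) = sqrt(4*sqrt(10) + 2*(-201)) = sqrt(4*sqrt(10) - 402) = sqrt(-402 + 4*sqrt(10))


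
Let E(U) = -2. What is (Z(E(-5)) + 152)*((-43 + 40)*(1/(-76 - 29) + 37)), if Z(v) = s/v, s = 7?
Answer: -576774/35 ≈ -16479.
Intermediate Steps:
Z(v) = 7/v
(Z(E(-5)) + 152)*((-43 + 40)*(1/(-76 - 29) + 37)) = (7/(-2) + 152)*((-43 + 40)*(1/(-76 - 29) + 37)) = (7*(-½) + 152)*(-3*(1/(-105) + 37)) = (-7/2 + 152)*(-3*(-1/105 + 37)) = 297*(-3*3884/105)/2 = (297/2)*(-3884/35) = -576774/35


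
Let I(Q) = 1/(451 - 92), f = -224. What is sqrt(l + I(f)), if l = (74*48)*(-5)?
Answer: I*sqrt(2288926201)/359 ≈ 133.27*I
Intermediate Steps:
I(Q) = 1/359
l = -17760 (l = 3552*(-5) = -17760)
sqrt(l + I(f)) = sqrt(-17760 + 1/359) = sqrt(-6375839/359) = I*sqrt(2288926201)/359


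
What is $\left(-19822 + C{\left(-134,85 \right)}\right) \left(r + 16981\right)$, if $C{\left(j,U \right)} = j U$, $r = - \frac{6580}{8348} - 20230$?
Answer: $\frac{211689397296}{2087} \approx 1.0143 \cdot 10^{8}$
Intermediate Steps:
$r = - \frac{42221655}{2087}$ ($r = \left(-6580\right) \frac{1}{8348} - 20230 = - \frac{1645}{2087} - 20230 = - \frac{42221655}{2087} \approx -20231.0$)
$C{\left(j,U \right)} = U j$
$\left(-19822 + C{\left(-134,85 \right)}\right) \left(r + 16981\right) = \left(-19822 + 85 \left(-134\right)\right) \left(- \frac{42221655}{2087} + 16981\right) = \left(-19822 - 11390\right) \left(- \frac{6782308}{2087}\right) = \left(-31212\right) \left(- \frac{6782308}{2087}\right) = \frac{211689397296}{2087}$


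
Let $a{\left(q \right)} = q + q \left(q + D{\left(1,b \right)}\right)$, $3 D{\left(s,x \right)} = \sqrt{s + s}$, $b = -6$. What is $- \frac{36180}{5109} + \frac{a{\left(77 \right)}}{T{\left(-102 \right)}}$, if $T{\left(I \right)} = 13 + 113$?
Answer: $\frac{207349}{5109} + \frac{11 \sqrt{2}}{54} \approx 40.873$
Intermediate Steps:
$D{\left(s,x \right)} = \frac{\sqrt{2} \sqrt{s}}{3}$ ($D{\left(s,x \right)} = \frac{\sqrt{s + s}}{3} = \frac{\sqrt{2 s}}{3} = \frac{\sqrt{2} \sqrt{s}}{3}$)
$T{\left(I \right)} = 126$
$a{\left(q \right)} = q + q \left(q + \frac{\sqrt{2}}{3}\right)$ ($a{\left(q \right)} = q + q \left(q + \frac{\sqrt{2} \sqrt{1}}{3}\right) = q + q \left(q + \frac{1}{3} \sqrt{2} \cdot 1\right) = q + q \left(q + \frac{\sqrt{2}}{3}\right)$)
$- \frac{36180}{5109} + \frac{a{\left(77 \right)}}{T{\left(-102 \right)}} = - \frac{36180}{5109} + \frac{\frac{1}{3} \cdot 77 \left(3 + \sqrt{2} + 3 \cdot 77\right)}{126} = \left(-36180\right) \frac{1}{5109} + \frac{1}{3} \cdot 77 \left(3 + \sqrt{2} + 231\right) \frac{1}{126} = - \frac{12060}{1703} + \frac{1}{3} \cdot 77 \left(234 + \sqrt{2}\right) \frac{1}{126} = - \frac{12060}{1703} + \left(6006 + \frac{77 \sqrt{2}}{3}\right) \frac{1}{126} = - \frac{12060}{1703} + \left(\frac{143}{3} + \frac{11 \sqrt{2}}{54}\right) = \frac{207349}{5109} + \frac{11 \sqrt{2}}{54}$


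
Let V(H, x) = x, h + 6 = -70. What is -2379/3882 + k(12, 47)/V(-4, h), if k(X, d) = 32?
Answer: -25419/24586 ≈ -1.0339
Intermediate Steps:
h = -76 (h = -6 - 70 = -76)
-2379/3882 + k(12, 47)/V(-4, h) = -2379/3882 + 32/(-76) = -2379*1/3882 + 32*(-1/76) = -793/1294 - 8/19 = -25419/24586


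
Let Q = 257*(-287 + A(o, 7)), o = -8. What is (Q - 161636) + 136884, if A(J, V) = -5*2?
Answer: -101081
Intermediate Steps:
A(J, V) = -10
Q = -76329 (Q = 257*(-287 - 10) = 257*(-297) = -76329)
(Q - 161636) + 136884 = (-76329 - 161636) + 136884 = -237965 + 136884 = -101081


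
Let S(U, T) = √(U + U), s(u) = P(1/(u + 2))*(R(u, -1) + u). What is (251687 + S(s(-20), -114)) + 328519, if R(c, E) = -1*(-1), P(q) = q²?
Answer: 580206 + I*√38/18 ≈ 5.8021e+5 + 0.34247*I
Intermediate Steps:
R(c, E) = 1
s(u) = (1 + u)/(2 + u)² (s(u) = (1/(u + 2))²*(1 + u) = (1/(2 + u))²*(1 + u) = (1 + u)/(2 + u)²)
S(U, T) = √2*√U (S(U, T) = √(2*U) = √2*√U)
(251687 + S(s(-20), -114)) + 328519 = (251687 + √2*√((1 - 20)/(2 - 20)²)) + 328519 = (251687 + √2*√(-19/(-18)²)) + 328519 = (251687 + √2*√((1/324)*(-19))) + 328519 = (251687 + √2*√(-19/324)) + 328519 = (251687 + √2*(I*√19/18)) + 328519 = (251687 + I*√38/18) + 328519 = 580206 + I*√38/18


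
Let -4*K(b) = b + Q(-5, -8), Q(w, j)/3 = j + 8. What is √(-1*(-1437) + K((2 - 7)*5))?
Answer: √5773/2 ≈ 37.990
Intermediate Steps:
Q(w, j) = 24 + 3*j (Q(w, j) = 3*(j + 8) = 3*(8 + j) = 24 + 3*j)
K(b) = -b/4 (K(b) = -(b + (24 + 3*(-8)))/4 = -(b + (24 - 24))/4 = -(b + 0)/4 = -b/4)
√(-1*(-1437) + K((2 - 7)*5)) = √(-1*(-1437) - (2 - 7)*5/4) = √(1437 - (-5)*5/4) = √(1437 - ¼*(-25)) = √(1437 + 25/4) = √(5773/4) = √5773/2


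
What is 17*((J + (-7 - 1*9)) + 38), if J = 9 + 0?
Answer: 527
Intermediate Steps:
J = 9
17*((J + (-7 - 1*9)) + 38) = 17*((9 + (-7 - 1*9)) + 38) = 17*((9 + (-7 - 9)) + 38) = 17*((9 - 16) + 38) = 17*(-7 + 38) = 17*31 = 527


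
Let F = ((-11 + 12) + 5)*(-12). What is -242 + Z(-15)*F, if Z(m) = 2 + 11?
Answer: -1178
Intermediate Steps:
Z(m) = 13
F = -72 (F = (1 + 5)*(-12) = 6*(-12) = -72)
-242 + Z(-15)*F = -242 + 13*(-72) = -242 - 936 = -1178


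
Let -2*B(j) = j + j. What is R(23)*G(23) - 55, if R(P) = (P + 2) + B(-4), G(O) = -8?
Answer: -287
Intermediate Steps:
B(j) = -j (B(j) = -(j + j)/2 = -j)
R(P) = 6 + P (R(P) = (P + 2) - 1*(-4) = (2 + P) + 4 = 6 + P)
R(23)*G(23) - 55 = (6 + 23)*(-8) - 55 = 29*(-8) - 55 = -232 - 55 = -287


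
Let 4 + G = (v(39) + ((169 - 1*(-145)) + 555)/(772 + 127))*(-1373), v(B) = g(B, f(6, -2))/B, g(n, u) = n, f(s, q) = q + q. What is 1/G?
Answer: -899/2431060 ≈ -0.00036980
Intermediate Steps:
f(s, q) = 2*q
v(B) = 1 (v(B) = B/B = 1)
G = -2431060/899 (G = -4 + (1 + ((169 - 1*(-145)) + 555)/(772 + 127))*(-1373) = -4 + (1 + ((169 + 145) + 555)/899)*(-1373) = -4 + (1 + (314 + 555)*(1/899))*(-1373) = -4 + (1 + 869*(1/899))*(-1373) = -4 + (1 + 869/899)*(-1373) = -4 + (1768/899)*(-1373) = -4 - 2427464/899 = -2431060/899 ≈ -2704.2)
1/G = 1/(-2431060/899) = -899/2431060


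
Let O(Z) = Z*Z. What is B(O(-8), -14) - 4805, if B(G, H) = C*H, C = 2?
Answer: -4833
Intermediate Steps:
O(Z) = Z²
B(G, H) = 2*H
B(O(-8), -14) - 4805 = 2*(-14) - 4805 = -28 - 4805 = -4833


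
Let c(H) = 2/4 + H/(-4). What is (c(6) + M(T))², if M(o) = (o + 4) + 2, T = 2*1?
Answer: 49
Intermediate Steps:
c(H) = ½ - H/4 (c(H) = 2*(¼) + H*(-¼) = ½ - H/4)
T = 2
M(o) = 6 + o (M(o) = (4 + o) + 2 = 6 + o)
(c(6) + M(T))² = ((½ - ¼*6) + (6 + 2))² = ((½ - 3/2) + 8)² = (-1 + 8)² = 7² = 49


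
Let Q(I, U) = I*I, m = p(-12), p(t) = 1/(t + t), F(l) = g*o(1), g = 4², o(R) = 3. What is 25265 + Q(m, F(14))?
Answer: 14552641/576 ≈ 25265.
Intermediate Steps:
g = 16
F(l) = 48 (F(l) = 16*3 = 48)
p(t) = 1/(2*t)
m = -1/24 (m = (½)/(-12) = (½)*(-1/12) = -1/24 ≈ -0.041667)
Q(I, U) = I²
25265 + Q(m, F(14)) = 25265 + (-1/24)² = 25265 + 1/576 = 14552641/576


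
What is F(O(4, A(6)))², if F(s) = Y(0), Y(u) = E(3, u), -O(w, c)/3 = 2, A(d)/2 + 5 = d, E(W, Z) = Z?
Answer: 0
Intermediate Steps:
A(d) = -10 + 2*d
O(w, c) = -6 (O(w, c) = -3*2 = -6)
Y(u) = u
F(s) = 0
F(O(4, A(6)))² = 0² = 0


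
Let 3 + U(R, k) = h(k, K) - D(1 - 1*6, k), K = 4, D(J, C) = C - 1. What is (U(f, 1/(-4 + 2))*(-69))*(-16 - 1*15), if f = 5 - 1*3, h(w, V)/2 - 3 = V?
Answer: 53475/2 ≈ 26738.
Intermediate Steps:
D(J, C) = -1 + C
h(w, V) = 6 + 2*V
f = 2 (f = 5 - 3 = 2)
U(R, k) = 12 - k (U(R, k) = -3 + ((6 + 2*4) - (-1 + k)) = -3 + ((6 + 8) + (1 - k)) = -3 + (14 + (1 - k)) = -3 + (15 - k) = 12 - k)
(U(f, 1/(-4 + 2))*(-69))*(-16 - 1*15) = ((12 - 1/(-4 + 2))*(-69))*(-16 - 1*15) = ((12 - 1/(-2))*(-69))*(-16 - 15) = ((12 - 1*(-½))*(-69))*(-31) = ((12 + ½)*(-69))*(-31) = ((25/2)*(-69))*(-31) = -1725/2*(-31) = 53475/2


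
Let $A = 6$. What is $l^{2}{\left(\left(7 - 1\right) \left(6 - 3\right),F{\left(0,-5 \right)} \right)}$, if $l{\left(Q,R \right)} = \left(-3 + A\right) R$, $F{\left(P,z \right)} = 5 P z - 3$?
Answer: $81$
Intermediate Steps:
$F{\left(P,z \right)} = -3 + 5 P z$ ($F{\left(P,z \right)} = 5 P z - 3 = -3 + 5 P z$)
$l{\left(Q,R \right)} = 3 R$ ($l{\left(Q,R \right)} = \left(-3 + 6\right) R = 3 R$)
$l^{2}{\left(\left(7 - 1\right) \left(6 - 3\right),F{\left(0,-5 \right)} \right)} = \left(3 \left(-3 + 5 \cdot 0 \left(-5\right)\right)\right)^{2} = \left(3 \left(-3 + 0\right)\right)^{2} = \left(3 \left(-3\right)\right)^{2} = \left(-9\right)^{2} = 81$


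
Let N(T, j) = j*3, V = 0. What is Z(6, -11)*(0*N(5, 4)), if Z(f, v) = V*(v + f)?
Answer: 0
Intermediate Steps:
N(T, j) = 3*j
Z(f, v) = 0 (Z(f, v) = 0*(v + f) = 0*(f + v) = 0)
Z(6, -11)*(0*N(5, 4)) = 0*(0*(3*4)) = 0*(0*12) = 0*0 = 0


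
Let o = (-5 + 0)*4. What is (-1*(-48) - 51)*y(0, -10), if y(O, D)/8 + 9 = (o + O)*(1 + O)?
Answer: 696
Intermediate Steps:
o = -20 (o = -5*4 = -20)
y(O, D) = -72 + 8*(1 + O)*(-20 + O) (y(O, D) = -72 + 8*((-20 + O)*(1 + O)) = -72 + 8*((1 + O)*(-20 + O)) = -72 + 8*(1 + O)*(-20 + O))
(-1*(-48) - 51)*y(0, -10) = (-1*(-48) - 51)*(-232 - 152*0 + 8*0²) = (48 - 51)*(-232 + 0 + 8*0) = -3*(-232 + 0 + 0) = -3*(-232) = 696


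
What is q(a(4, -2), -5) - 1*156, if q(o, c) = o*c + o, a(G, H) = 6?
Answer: -180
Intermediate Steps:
q(o, c) = o + c*o (q(o, c) = c*o + o = o + c*o)
q(a(4, -2), -5) - 1*156 = 6*(1 - 5) - 1*156 = 6*(-4) - 156 = -24 - 156 = -180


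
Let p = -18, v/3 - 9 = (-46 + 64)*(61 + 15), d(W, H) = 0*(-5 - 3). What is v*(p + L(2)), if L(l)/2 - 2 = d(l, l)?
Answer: -57834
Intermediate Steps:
d(W, H) = 0 (d(W, H) = 0*(-8) = 0)
L(l) = 4 (L(l) = 4 + 2*0 = 4 + 0 = 4)
v = 4131 (v = 27 + 3*((-46 + 64)*(61 + 15)) = 27 + 3*(18*76) = 27 + 3*1368 = 27 + 4104 = 4131)
v*(p + L(2)) = 4131*(-18 + 4) = 4131*(-14) = -57834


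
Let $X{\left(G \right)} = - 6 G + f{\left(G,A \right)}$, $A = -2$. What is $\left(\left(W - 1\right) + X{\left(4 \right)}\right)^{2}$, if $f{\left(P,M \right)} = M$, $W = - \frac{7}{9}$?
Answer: $\frac{62500}{81} \approx 771.6$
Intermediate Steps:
$W = - \frac{7}{9}$ ($W = \left(-7\right) \frac{1}{9} = - \frac{7}{9} \approx -0.77778$)
$X{\left(G \right)} = -2 - 6 G$ ($X{\left(G \right)} = - 6 G - 2 = -2 - 6 G$)
$\left(\left(W - 1\right) + X{\left(4 \right)}\right)^{2} = \left(\left(- \frac{7}{9} - 1\right) - 26\right)^{2} = \left(- \frac{16}{9} - 26\right)^{2} = \left(- \frac{250}{9}\right)^{2} = \frac{62500}{81}$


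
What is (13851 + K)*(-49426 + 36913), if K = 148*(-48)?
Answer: -84425211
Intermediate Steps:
K = -7104
(13851 + K)*(-49426 + 36913) = (13851 - 7104)*(-49426 + 36913) = 6747*(-12513) = -84425211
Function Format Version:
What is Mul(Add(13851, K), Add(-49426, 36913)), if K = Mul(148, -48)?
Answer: -84425211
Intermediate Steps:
K = -7104
Mul(Add(13851, K), Add(-49426, 36913)) = Mul(Add(13851, -7104), Add(-49426, 36913)) = Mul(6747, -12513) = -84425211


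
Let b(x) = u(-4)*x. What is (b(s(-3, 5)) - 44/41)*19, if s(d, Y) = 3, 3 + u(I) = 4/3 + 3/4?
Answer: -11913/164 ≈ -72.640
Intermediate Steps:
u(I) = -11/12 (u(I) = -3 + (4/3 + 3/4) = -3 + (4*(⅓) + 3*(¼)) = -3 + (4/3 + ¾) = -3 + 25/12 = -11/12)
b(x) = -11*x/12
(b(s(-3, 5)) - 44/41)*19 = (-11/12*3 - 44/41)*19 = (-11/4 - 44*1/41)*19 = (-11/4 - 44/41)*19 = -627/164*19 = -11913/164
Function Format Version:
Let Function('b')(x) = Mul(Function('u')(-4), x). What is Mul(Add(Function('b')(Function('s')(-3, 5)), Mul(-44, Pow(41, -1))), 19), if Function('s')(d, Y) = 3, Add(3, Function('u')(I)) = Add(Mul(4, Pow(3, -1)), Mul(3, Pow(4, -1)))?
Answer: Rational(-11913, 164) ≈ -72.640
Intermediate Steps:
Function('u')(I) = Rational(-11, 12) (Function('u')(I) = Add(-3, Add(Mul(4, Pow(3, -1)), Mul(3, Pow(4, -1)))) = Add(-3, Add(Mul(4, Rational(1, 3)), Mul(3, Rational(1, 4)))) = Add(-3, Add(Rational(4, 3), Rational(3, 4))) = Add(-3, Rational(25, 12)) = Rational(-11, 12))
Function('b')(x) = Mul(Rational(-11, 12), x)
Mul(Add(Function('b')(Function('s')(-3, 5)), Mul(-44, Pow(41, -1))), 19) = Mul(Add(Mul(Rational(-11, 12), 3), Mul(-44, Pow(41, -1))), 19) = Mul(Add(Rational(-11, 4), Mul(-44, Rational(1, 41))), 19) = Mul(Add(Rational(-11, 4), Rational(-44, 41)), 19) = Mul(Rational(-627, 164), 19) = Rational(-11913, 164)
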